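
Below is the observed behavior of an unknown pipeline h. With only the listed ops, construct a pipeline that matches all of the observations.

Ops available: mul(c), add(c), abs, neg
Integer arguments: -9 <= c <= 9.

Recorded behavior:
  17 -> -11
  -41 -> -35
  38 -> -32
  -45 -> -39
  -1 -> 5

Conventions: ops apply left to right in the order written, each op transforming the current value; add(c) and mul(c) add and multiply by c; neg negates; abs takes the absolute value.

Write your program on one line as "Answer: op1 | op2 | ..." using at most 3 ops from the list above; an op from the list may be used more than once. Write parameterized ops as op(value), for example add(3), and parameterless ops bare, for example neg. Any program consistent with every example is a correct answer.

abs | add(-6) | neg

Check, running the answer program on each example:
  17 -> 17 -> 11 -> -11
  -41 -> 41 -> 35 -> -35
  38 -> 38 -> 32 -> -32
  -45 -> 45 -> 39 -> -39
  -1 -> 1 -> -5 -> 5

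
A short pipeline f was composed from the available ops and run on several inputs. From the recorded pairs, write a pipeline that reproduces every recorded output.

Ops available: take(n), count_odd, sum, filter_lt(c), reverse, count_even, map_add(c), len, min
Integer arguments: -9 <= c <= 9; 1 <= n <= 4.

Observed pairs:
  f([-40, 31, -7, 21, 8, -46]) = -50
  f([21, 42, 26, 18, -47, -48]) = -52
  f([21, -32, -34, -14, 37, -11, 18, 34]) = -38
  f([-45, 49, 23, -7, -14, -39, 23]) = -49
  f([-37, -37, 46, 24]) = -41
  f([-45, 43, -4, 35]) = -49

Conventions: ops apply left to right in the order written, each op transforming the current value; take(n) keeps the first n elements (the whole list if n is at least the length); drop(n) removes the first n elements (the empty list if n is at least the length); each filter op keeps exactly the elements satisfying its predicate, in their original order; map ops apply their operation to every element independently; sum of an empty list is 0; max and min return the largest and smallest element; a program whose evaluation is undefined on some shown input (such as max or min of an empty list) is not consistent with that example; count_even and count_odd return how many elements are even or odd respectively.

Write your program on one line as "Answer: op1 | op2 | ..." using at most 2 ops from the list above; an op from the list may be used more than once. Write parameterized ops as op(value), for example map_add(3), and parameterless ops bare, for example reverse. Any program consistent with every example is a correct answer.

map_add(-4) | min

Check, running the answer program on each example:
  [-40, 31, -7, 21, 8, -46] -> [-44, 27, -11, 17, 4, -50] -> -50
  [21, 42, 26, 18, -47, -48] -> [17, 38, 22, 14, -51, -52] -> -52
  [21, -32, -34, -14, 37, -11, 18, 34] -> [17, -36, -38, -18, 33, -15, 14, 30] -> -38
  [-45, 49, 23, -7, -14, -39, 23] -> [-49, 45, 19, -11, -18, -43, 19] -> -49
  [-37, -37, 46, 24] -> [-41, -41, 42, 20] -> -41
  [-45, 43, -4, 35] -> [-49, 39, -8, 31] -> -49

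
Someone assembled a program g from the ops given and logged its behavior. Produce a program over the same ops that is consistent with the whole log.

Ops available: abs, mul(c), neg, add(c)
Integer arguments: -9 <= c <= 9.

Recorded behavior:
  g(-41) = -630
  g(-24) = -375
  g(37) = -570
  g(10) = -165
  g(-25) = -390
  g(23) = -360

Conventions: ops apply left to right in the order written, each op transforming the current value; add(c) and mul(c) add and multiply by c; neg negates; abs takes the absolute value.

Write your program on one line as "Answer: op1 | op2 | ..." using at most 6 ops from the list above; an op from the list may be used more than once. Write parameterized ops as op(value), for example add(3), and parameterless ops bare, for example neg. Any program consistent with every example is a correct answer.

abs | add(1) | mul(-5) | abs | mul(-3)

Check, running the answer program on each example:
  -41 -> 41 -> 42 -> -210 -> 210 -> -630
  -24 -> 24 -> 25 -> -125 -> 125 -> -375
  37 -> 37 -> 38 -> -190 -> 190 -> -570
  10 -> 10 -> 11 -> -55 -> 55 -> -165
  -25 -> 25 -> 26 -> -130 -> 130 -> -390
  23 -> 23 -> 24 -> -120 -> 120 -> -360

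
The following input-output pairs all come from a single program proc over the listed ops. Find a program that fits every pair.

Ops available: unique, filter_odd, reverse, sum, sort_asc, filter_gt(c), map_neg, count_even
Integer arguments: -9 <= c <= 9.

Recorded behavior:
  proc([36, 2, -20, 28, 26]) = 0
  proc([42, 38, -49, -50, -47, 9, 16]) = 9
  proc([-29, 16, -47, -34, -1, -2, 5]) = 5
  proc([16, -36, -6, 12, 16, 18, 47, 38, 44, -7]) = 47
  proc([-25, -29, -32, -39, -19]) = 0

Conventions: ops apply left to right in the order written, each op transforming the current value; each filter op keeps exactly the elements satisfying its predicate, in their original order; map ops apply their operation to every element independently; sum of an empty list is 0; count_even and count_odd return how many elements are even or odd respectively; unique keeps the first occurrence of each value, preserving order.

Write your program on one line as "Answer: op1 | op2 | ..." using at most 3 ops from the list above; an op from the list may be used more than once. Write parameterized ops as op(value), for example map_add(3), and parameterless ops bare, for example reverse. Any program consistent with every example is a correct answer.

filter_gt(3) | filter_odd | sum

Check, running the answer program on each example:
  [36, 2, -20, 28, 26] -> [36, 28, 26] -> [] -> 0
  [42, 38, -49, -50, -47, 9, 16] -> [42, 38, 9, 16] -> [9] -> 9
  [-29, 16, -47, -34, -1, -2, 5] -> [16, 5] -> [5] -> 5
  [16, -36, -6, 12, 16, 18, 47, 38, 44, -7] -> [16, 12, 16, 18, 47, 38, 44] -> [47] -> 47
  [-25, -29, -32, -39, -19] -> [] -> [] -> 0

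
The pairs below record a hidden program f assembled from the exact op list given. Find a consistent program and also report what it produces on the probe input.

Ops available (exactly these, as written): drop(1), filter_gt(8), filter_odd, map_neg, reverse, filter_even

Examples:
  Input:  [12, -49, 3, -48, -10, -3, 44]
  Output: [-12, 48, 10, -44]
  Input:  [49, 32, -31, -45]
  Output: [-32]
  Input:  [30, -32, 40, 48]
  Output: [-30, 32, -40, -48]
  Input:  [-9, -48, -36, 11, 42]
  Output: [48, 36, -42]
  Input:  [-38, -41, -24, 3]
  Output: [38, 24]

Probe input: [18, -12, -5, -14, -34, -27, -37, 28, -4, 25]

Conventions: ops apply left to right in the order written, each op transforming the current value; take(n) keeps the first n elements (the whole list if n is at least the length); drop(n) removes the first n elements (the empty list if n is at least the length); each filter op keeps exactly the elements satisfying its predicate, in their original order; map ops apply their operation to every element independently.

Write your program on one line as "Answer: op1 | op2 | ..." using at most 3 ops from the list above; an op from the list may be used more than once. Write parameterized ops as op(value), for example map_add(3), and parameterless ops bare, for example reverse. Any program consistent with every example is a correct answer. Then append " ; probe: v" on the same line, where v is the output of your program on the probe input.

filter_even | map_neg ; probe: [-18, 12, 14, 34, -28, 4]

Check, running the answer program on each example:
  [12, -49, 3, -48, -10, -3, 44] -> [12, -48, -10, 44] -> [-12, 48, 10, -44]
  [49, 32, -31, -45] -> [32] -> [-32]
  [30, -32, 40, 48] -> [30, -32, 40, 48] -> [-30, 32, -40, -48]
  [-9, -48, -36, 11, 42] -> [-48, -36, 42] -> [48, 36, -42]
  [-38, -41, -24, 3] -> [-38, -24] -> [38, 24]
  probe: [18, -12, -5, -14, -34, -27, -37, 28, -4, 25] -> [18, -12, -14, -34, 28, -4] -> [-18, 12, 14, 34, -28, 4]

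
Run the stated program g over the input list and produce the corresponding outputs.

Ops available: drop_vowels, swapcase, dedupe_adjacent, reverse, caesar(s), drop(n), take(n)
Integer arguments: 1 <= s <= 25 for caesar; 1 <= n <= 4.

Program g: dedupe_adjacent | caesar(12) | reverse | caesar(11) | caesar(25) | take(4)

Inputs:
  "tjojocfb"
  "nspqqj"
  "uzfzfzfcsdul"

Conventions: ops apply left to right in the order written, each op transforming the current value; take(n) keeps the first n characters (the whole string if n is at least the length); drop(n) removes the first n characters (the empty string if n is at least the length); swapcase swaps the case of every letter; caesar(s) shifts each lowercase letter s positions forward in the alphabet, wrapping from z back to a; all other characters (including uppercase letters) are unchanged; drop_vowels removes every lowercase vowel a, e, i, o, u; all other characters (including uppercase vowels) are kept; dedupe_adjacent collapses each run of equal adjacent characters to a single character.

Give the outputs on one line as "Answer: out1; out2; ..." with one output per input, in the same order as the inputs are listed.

Execution, op by op:
  "tjojocfb" -> "tjojocfb" -> "fvavaorn" -> "nroavavf" -> "yczlglgq" -> "xbykfkfp" -> "xbyk"
  "nspqqj" -> "nspqj" -> "zebcv" -> "vcbez" -> "gnmpk" -> "fmloj" -> "fmlo"
  "uzfzfzfcsdul" -> "uzfzfzfcsdul" -> "glrlrlroepgx" -> "xgpeorlrlrlg" -> "irapzcwcwcwr" -> "hqzoybvbvbvq" -> "hqzo"

"xbyk"; "fmlo"; "hqzo"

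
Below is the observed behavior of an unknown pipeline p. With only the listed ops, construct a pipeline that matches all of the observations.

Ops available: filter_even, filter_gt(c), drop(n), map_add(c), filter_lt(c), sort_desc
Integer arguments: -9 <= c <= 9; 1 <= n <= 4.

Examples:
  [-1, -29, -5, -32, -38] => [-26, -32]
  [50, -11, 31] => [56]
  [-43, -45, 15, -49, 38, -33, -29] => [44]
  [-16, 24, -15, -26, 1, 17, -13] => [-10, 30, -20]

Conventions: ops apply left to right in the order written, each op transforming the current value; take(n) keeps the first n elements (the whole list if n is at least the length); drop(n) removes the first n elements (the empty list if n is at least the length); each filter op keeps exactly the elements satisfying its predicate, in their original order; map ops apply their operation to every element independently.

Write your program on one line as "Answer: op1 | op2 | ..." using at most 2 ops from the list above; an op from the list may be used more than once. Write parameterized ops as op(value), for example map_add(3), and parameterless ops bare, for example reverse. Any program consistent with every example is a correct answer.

map_add(6) | filter_even

Check, running the answer program on each example:
  [-1, -29, -5, -32, -38] -> [5, -23, 1, -26, -32] -> [-26, -32]
  [50, -11, 31] -> [56, -5, 37] -> [56]
  [-43, -45, 15, -49, 38, -33, -29] -> [-37, -39, 21, -43, 44, -27, -23] -> [44]
  [-16, 24, -15, -26, 1, 17, -13] -> [-10, 30, -9, -20, 7, 23, -7] -> [-10, 30, -20]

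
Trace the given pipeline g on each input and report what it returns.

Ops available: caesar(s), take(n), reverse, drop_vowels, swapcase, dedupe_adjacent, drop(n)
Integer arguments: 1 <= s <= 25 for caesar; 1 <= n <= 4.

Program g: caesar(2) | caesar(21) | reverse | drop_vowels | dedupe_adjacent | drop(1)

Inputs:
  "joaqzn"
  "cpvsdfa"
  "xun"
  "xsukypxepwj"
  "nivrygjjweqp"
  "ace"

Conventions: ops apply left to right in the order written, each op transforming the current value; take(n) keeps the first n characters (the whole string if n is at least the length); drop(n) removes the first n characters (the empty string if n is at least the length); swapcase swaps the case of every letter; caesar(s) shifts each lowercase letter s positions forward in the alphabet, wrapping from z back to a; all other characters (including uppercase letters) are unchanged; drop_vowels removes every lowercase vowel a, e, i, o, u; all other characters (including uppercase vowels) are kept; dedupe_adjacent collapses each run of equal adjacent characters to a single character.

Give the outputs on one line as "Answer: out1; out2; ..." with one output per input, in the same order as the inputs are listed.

"wnxlg"; "cpsmz"; "r"; "tmbmvhrp"; "nbtgdvsfk"; "zx"

Execution, op by op:
  "joaqzn" -> "lqcsbp" -> "glxnwk" -> "kwnxlg" -> "kwnxlg" -> "kwnxlg" -> "wnxlg"
  "cpvsdfa" -> "erxufhc" -> "zmspacx" -> "xcapsmz" -> "xcpsmz" -> "xcpsmz" -> "cpsmz"
  "xun" -> "zwp" -> "urk" -> "kru" -> "kr" -> "kr" -> "r"
  "xsukypxepwj" -> "zuwmarzgryl" -> "uprhvmubmtg" -> "gtmbumvhrpu" -> "gtmbmvhrp" -> "gtmbmvhrp" -> "tmbmvhrp"
  "nivrygjjweqp" -> "pkxtaillygsr" -> "kfsovdggtbnm" -> "mnbtggdvosfk" -> "mnbtggdvsfk" -> "mnbtgdvsfk" -> "nbtgdvsfk"
  "ace" -> "ceg" -> "xzb" -> "bzx" -> "bzx" -> "bzx" -> "zx"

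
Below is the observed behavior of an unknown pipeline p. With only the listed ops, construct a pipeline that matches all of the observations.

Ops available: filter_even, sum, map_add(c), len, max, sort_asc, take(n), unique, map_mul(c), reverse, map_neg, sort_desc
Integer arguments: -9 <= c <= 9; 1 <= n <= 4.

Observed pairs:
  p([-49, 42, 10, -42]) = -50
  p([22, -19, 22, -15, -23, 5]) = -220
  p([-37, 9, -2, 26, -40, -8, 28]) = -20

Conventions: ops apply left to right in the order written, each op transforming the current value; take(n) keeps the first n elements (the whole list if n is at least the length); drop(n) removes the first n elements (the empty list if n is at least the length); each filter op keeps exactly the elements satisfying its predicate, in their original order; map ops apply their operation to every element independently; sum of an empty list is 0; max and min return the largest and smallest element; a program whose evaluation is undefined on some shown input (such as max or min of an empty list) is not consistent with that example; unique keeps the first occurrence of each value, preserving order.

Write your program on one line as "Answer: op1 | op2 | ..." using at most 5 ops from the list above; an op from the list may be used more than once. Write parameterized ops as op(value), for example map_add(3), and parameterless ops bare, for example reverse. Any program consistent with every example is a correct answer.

reverse | filter_even | map_mul(5) | map_neg | sum

Check, running the answer program on each example:
  [-49, 42, 10, -42] -> [-42, 10, 42, -49] -> [-42, 10, 42] -> [-210, 50, 210] -> [210, -50, -210] -> -50
  [22, -19, 22, -15, -23, 5] -> [5, -23, -15, 22, -19, 22] -> [22, 22] -> [110, 110] -> [-110, -110] -> -220
  [-37, 9, -2, 26, -40, -8, 28] -> [28, -8, -40, 26, -2, 9, -37] -> [28, -8, -40, 26, -2] -> [140, -40, -200, 130, -10] -> [-140, 40, 200, -130, 10] -> -20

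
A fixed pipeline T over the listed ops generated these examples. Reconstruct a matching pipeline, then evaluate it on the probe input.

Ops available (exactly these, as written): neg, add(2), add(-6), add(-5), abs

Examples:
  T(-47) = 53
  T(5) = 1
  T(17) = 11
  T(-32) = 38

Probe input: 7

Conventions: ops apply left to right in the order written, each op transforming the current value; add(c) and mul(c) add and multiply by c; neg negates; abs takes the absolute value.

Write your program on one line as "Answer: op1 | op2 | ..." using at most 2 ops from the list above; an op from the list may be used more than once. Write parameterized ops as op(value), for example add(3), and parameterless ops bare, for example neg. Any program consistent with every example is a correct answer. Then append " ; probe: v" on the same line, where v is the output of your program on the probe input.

add(-6) | abs ; probe: 1

Check, running the answer program on each example:
  -47 -> -53 -> 53
  5 -> -1 -> 1
  17 -> 11 -> 11
  -32 -> -38 -> 38
  probe: 7 -> 1 -> 1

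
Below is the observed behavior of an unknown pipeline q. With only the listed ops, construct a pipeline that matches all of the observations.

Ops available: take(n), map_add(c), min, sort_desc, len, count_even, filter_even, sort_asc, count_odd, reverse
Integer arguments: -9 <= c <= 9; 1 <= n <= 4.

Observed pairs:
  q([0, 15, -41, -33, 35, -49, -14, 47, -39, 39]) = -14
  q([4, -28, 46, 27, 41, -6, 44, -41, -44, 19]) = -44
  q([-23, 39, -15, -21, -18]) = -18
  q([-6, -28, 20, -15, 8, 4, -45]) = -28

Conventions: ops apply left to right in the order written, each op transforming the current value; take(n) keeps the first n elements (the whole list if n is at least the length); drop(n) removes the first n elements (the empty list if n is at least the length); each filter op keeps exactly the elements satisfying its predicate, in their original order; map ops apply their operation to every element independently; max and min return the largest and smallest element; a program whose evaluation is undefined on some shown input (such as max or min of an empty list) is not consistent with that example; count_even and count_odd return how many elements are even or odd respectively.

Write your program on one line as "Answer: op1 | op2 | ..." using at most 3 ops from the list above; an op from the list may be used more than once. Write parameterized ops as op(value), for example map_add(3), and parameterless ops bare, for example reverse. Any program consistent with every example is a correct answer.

filter_even | min

Check, running the answer program on each example:
  [0, 15, -41, -33, 35, -49, -14, 47, -39, 39] -> [0, -14] -> -14
  [4, -28, 46, 27, 41, -6, 44, -41, -44, 19] -> [4, -28, 46, -6, 44, -44] -> -44
  [-23, 39, -15, -21, -18] -> [-18] -> -18
  [-6, -28, 20, -15, 8, 4, -45] -> [-6, -28, 20, 8, 4] -> -28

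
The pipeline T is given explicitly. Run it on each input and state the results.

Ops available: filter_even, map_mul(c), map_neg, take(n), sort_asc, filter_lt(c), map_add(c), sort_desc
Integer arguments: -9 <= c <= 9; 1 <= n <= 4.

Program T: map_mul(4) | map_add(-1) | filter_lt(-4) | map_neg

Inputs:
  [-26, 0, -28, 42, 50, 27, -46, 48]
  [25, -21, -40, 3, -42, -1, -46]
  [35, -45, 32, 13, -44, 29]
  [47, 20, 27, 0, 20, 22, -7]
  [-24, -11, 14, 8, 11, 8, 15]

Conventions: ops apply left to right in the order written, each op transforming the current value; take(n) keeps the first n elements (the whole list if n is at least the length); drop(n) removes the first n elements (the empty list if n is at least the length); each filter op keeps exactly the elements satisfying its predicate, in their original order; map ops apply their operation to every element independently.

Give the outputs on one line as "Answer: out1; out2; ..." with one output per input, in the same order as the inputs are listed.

[105, 113, 185]; [85, 161, 169, 5, 185]; [181, 177]; [29]; [97, 45]

Execution, op by op:
  [-26, 0, -28, 42, 50, 27, -46, 48] -> [-104, 0, -112, 168, 200, 108, -184, 192] -> [-105, -1, -113, 167, 199, 107, -185, 191] -> [-105, -113, -185] -> [105, 113, 185]
  [25, -21, -40, 3, -42, -1, -46] -> [100, -84, -160, 12, -168, -4, -184] -> [99, -85, -161, 11, -169, -5, -185] -> [-85, -161, -169, -5, -185] -> [85, 161, 169, 5, 185]
  [35, -45, 32, 13, -44, 29] -> [140, -180, 128, 52, -176, 116] -> [139, -181, 127, 51, -177, 115] -> [-181, -177] -> [181, 177]
  [47, 20, 27, 0, 20, 22, -7] -> [188, 80, 108, 0, 80, 88, -28] -> [187, 79, 107, -1, 79, 87, -29] -> [-29] -> [29]
  [-24, -11, 14, 8, 11, 8, 15] -> [-96, -44, 56, 32, 44, 32, 60] -> [-97, -45, 55, 31, 43, 31, 59] -> [-97, -45] -> [97, 45]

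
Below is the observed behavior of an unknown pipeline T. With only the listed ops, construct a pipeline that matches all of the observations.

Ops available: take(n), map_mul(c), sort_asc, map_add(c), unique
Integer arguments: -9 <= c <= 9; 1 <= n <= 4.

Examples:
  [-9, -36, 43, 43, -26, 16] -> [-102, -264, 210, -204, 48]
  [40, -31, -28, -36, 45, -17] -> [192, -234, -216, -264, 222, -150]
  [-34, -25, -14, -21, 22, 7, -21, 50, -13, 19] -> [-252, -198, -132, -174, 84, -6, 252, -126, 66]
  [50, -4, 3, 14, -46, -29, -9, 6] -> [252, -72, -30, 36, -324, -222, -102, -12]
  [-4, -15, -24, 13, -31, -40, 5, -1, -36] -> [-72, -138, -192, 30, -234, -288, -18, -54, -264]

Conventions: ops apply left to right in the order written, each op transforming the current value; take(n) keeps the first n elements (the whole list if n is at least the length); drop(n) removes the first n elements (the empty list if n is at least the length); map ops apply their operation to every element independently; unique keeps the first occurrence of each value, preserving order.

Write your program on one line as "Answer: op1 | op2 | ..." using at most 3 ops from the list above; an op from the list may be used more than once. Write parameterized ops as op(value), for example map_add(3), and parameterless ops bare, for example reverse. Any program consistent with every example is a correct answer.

map_add(-8) | unique | map_mul(6)

Check, running the answer program on each example:
  [-9, -36, 43, 43, -26, 16] -> [-17, -44, 35, 35, -34, 8] -> [-17, -44, 35, -34, 8] -> [-102, -264, 210, -204, 48]
  [40, -31, -28, -36, 45, -17] -> [32, -39, -36, -44, 37, -25] -> [32, -39, -36, -44, 37, -25] -> [192, -234, -216, -264, 222, -150]
  [-34, -25, -14, -21, 22, 7, -21, 50, -13, 19] -> [-42, -33, -22, -29, 14, -1, -29, 42, -21, 11] -> [-42, -33, -22, -29, 14, -1, 42, -21, 11] -> [-252, -198, -132, -174, 84, -6, 252, -126, 66]
  [50, -4, 3, 14, -46, -29, -9, 6] -> [42, -12, -5, 6, -54, -37, -17, -2] -> [42, -12, -5, 6, -54, -37, -17, -2] -> [252, -72, -30, 36, -324, -222, -102, -12]
  [-4, -15, -24, 13, -31, -40, 5, -1, -36] -> [-12, -23, -32, 5, -39, -48, -3, -9, -44] -> [-12, -23, -32, 5, -39, -48, -3, -9, -44] -> [-72, -138, -192, 30, -234, -288, -18, -54, -264]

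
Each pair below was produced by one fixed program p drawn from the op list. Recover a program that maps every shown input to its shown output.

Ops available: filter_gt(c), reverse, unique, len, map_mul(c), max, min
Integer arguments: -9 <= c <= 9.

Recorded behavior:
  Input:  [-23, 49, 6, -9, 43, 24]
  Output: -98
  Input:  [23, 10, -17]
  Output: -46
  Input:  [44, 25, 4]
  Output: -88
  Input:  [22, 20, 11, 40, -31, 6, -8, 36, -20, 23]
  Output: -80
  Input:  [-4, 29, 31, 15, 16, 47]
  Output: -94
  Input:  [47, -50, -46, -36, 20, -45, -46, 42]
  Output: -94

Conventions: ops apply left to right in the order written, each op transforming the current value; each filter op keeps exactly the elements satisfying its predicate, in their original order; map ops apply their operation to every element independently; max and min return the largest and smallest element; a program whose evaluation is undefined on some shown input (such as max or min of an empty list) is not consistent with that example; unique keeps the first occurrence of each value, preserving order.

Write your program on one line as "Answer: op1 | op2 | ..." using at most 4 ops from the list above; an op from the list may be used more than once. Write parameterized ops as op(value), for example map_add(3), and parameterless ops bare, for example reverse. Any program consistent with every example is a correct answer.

filter_gt(-7) | map_mul(-2) | reverse | min

Check, running the answer program on each example:
  [-23, 49, 6, -9, 43, 24] -> [49, 6, 43, 24] -> [-98, -12, -86, -48] -> [-48, -86, -12, -98] -> -98
  [23, 10, -17] -> [23, 10] -> [-46, -20] -> [-20, -46] -> -46
  [44, 25, 4] -> [44, 25, 4] -> [-88, -50, -8] -> [-8, -50, -88] -> -88
  [22, 20, 11, 40, -31, 6, -8, 36, -20, 23] -> [22, 20, 11, 40, 6, 36, 23] -> [-44, -40, -22, -80, -12, -72, -46] -> [-46, -72, -12, -80, -22, -40, -44] -> -80
  [-4, 29, 31, 15, 16, 47] -> [-4, 29, 31, 15, 16, 47] -> [8, -58, -62, -30, -32, -94] -> [-94, -32, -30, -62, -58, 8] -> -94
  [47, -50, -46, -36, 20, -45, -46, 42] -> [47, 20, 42] -> [-94, -40, -84] -> [-84, -40, -94] -> -94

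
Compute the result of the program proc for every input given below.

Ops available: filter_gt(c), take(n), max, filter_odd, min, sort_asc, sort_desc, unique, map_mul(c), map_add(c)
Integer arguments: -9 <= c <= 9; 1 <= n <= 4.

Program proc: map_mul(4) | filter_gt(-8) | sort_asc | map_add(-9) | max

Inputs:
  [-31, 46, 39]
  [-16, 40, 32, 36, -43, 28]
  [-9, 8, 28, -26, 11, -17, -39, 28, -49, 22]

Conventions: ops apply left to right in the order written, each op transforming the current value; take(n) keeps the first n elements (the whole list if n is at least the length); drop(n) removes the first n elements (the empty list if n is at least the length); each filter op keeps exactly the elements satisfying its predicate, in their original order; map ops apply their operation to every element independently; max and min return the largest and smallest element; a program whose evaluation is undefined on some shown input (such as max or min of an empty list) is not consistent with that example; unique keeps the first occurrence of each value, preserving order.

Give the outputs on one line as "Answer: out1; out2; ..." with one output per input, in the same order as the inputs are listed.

175; 151; 103

Execution, op by op:
  [-31, 46, 39] -> [-124, 184, 156] -> [184, 156] -> [156, 184] -> [147, 175] -> 175
  [-16, 40, 32, 36, -43, 28] -> [-64, 160, 128, 144, -172, 112] -> [160, 128, 144, 112] -> [112, 128, 144, 160] -> [103, 119, 135, 151] -> 151
  [-9, 8, 28, -26, 11, -17, -39, 28, -49, 22] -> [-36, 32, 112, -104, 44, -68, -156, 112, -196, 88] -> [32, 112, 44, 112, 88] -> [32, 44, 88, 112, 112] -> [23, 35, 79, 103, 103] -> 103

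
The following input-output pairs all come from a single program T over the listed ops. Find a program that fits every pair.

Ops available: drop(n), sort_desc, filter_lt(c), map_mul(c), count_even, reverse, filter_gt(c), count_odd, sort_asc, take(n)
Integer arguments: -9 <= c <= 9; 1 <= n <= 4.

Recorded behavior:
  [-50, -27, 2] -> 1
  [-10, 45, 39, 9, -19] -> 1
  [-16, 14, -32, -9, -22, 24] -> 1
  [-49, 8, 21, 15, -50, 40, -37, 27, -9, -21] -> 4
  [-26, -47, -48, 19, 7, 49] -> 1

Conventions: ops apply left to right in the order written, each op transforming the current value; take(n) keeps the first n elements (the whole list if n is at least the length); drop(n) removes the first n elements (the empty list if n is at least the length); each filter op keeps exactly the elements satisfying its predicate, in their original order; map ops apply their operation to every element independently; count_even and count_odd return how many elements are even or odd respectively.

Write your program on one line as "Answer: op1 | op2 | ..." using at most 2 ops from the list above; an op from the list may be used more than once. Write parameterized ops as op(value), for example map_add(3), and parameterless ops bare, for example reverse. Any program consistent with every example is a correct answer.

filter_lt(-3) | count_odd

Check, running the answer program on each example:
  [-50, -27, 2] -> [-50, -27] -> 1
  [-10, 45, 39, 9, -19] -> [-10, -19] -> 1
  [-16, 14, -32, -9, -22, 24] -> [-16, -32, -9, -22] -> 1
  [-49, 8, 21, 15, -50, 40, -37, 27, -9, -21] -> [-49, -50, -37, -9, -21] -> 4
  [-26, -47, -48, 19, 7, 49] -> [-26, -47, -48] -> 1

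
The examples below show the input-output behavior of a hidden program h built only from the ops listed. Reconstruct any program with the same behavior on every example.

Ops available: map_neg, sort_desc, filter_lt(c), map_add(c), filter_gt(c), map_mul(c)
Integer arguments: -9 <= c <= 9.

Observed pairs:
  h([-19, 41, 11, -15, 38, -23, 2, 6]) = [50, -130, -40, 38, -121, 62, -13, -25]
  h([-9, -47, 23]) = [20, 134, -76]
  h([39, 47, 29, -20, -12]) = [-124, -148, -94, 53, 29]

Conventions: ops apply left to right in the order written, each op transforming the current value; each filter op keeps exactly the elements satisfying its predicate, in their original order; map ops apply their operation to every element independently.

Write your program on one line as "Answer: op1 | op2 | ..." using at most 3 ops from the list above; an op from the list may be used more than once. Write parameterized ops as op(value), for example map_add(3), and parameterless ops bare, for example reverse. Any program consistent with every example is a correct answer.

map_mul(-3) | map_add(-7)

Check, running the answer program on each example:
  [-19, 41, 11, -15, 38, -23, 2, 6] -> [57, -123, -33, 45, -114, 69, -6, -18] -> [50, -130, -40, 38, -121, 62, -13, -25]
  [-9, -47, 23] -> [27, 141, -69] -> [20, 134, -76]
  [39, 47, 29, -20, -12] -> [-117, -141, -87, 60, 36] -> [-124, -148, -94, 53, 29]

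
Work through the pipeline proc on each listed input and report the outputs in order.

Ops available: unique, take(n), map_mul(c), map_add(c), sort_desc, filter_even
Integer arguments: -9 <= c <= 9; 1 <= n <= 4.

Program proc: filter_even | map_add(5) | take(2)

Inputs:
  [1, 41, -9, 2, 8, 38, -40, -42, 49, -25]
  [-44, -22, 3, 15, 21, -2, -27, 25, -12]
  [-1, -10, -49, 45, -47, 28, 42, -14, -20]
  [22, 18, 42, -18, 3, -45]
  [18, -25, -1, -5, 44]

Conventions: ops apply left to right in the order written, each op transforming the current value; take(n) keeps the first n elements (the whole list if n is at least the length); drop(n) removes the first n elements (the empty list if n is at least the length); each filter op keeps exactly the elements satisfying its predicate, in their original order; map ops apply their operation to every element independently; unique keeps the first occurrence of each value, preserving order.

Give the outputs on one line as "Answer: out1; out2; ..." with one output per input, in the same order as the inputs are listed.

Execution, op by op:
  [1, 41, -9, 2, 8, 38, -40, -42, 49, -25] -> [2, 8, 38, -40, -42] -> [7, 13, 43, -35, -37] -> [7, 13]
  [-44, -22, 3, 15, 21, -2, -27, 25, -12] -> [-44, -22, -2, -12] -> [-39, -17, 3, -7] -> [-39, -17]
  [-1, -10, -49, 45, -47, 28, 42, -14, -20] -> [-10, 28, 42, -14, -20] -> [-5, 33, 47, -9, -15] -> [-5, 33]
  [22, 18, 42, -18, 3, -45] -> [22, 18, 42, -18] -> [27, 23, 47, -13] -> [27, 23]
  [18, -25, -1, -5, 44] -> [18, 44] -> [23, 49] -> [23, 49]

[7, 13]; [-39, -17]; [-5, 33]; [27, 23]; [23, 49]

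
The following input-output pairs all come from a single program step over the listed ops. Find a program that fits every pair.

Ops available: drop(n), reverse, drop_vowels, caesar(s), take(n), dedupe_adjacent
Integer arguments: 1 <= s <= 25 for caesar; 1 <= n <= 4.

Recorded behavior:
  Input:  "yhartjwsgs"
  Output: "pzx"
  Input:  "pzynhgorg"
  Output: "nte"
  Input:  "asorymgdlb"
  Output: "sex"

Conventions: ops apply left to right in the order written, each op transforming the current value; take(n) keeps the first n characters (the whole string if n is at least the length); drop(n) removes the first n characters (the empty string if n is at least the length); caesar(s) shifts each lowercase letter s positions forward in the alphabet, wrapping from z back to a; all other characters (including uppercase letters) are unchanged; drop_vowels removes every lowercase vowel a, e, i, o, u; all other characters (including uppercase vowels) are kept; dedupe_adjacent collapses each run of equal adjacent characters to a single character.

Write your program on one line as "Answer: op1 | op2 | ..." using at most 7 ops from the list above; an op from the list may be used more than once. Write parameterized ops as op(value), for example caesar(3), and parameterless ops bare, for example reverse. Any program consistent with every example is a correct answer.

reverse | caesar(17) | caesar(10) | caesar(5) | drop(4) | take(3)

Check, running the answer program on each example:
  "yhartjwsgs" -> "sgswjtrahy" -> "jxjnakiryp" -> "thtxkusbiz" -> "ymycpzxgne" -> "pzxgne" -> "pzx"
  "pzynhgorg" -> "groghnyzp" -> "xifxyepqg" -> "hsphiozaq" -> "mxumntefv" -> "ntefv" -> "nte"
  "asorymgdlb" -> "bldgmyrosa" -> "scuxdpifjr" -> "cmehnzsptb" -> "hrjmsexuyg" -> "sexuyg" -> "sex"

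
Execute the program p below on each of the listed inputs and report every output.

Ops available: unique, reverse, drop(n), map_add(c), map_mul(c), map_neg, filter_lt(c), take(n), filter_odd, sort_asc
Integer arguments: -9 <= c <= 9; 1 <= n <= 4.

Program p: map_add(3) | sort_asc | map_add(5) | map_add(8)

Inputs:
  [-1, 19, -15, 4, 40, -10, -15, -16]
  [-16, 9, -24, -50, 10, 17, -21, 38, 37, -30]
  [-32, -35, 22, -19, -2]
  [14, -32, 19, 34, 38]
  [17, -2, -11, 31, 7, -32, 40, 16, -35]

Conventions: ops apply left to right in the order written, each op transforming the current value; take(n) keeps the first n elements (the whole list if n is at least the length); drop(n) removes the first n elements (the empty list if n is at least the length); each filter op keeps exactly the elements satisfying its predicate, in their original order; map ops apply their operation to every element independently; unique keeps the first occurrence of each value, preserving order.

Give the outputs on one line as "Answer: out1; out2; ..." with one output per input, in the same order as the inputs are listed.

[0, 1, 1, 6, 15, 20, 35, 56]; [-34, -14, -8, -5, 0, 25, 26, 33, 53, 54]; [-19, -16, -3, 14, 38]; [-16, 30, 35, 50, 54]; [-19, -16, 5, 14, 23, 32, 33, 47, 56]

Execution, op by op:
  [-1, 19, -15, 4, 40, -10, -15, -16] -> [2, 22, -12, 7, 43, -7, -12, -13] -> [-13, -12, -12, -7, 2, 7, 22, 43] -> [-8, -7, -7, -2, 7, 12, 27, 48] -> [0, 1, 1, 6, 15, 20, 35, 56]
  [-16, 9, -24, -50, 10, 17, -21, 38, 37, -30] -> [-13, 12, -21, -47, 13, 20, -18, 41, 40, -27] -> [-47, -27, -21, -18, -13, 12, 13, 20, 40, 41] -> [-42, -22, -16, -13, -8, 17, 18, 25, 45, 46] -> [-34, -14, -8, -5, 0, 25, 26, 33, 53, 54]
  [-32, -35, 22, -19, -2] -> [-29, -32, 25, -16, 1] -> [-32, -29, -16, 1, 25] -> [-27, -24, -11, 6, 30] -> [-19, -16, -3, 14, 38]
  [14, -32, 19, 34, 38] -> [17, -29, 22, 37, 41] -> [-29, 17, 22, 37, 41] -> [-24, 22, 27, 42, 46] -> [-16, 30, 35, 50, 54]
  [17, -2, -11, 31, 7, -32, 40, 16, -35] -> [20, 1, -8, 34, 10, -29, 43, 19, -32] -> [-32, -29, -8, 1, 10, 19, 20, 34, 43] -> [-27, -24, -3, 6, 15, 24, 25, 39, 48] -> [-19, -16, 5, 14, 23, 32, 33, 47, 56]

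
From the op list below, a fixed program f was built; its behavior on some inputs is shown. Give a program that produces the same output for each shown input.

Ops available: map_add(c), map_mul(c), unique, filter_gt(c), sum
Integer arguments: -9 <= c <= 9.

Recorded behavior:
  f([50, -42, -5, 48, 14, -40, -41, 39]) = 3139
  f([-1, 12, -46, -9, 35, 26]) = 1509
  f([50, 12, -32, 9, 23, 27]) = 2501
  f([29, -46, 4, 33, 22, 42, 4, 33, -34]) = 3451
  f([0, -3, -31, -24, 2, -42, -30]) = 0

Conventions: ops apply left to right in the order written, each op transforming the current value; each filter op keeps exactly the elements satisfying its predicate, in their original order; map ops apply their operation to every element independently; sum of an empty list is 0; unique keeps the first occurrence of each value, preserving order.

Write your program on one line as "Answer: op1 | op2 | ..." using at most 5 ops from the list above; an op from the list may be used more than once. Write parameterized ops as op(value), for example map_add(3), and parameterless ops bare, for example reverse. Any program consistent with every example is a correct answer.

filter_gt(2) | map_mul(-7) | map_mul(-3) | map_add(-8) | sum

Check, running the answer program on each example:
  [50, -42, -5, 48, 14, -40, -41, 39] -> [50, 48, 14, 39] -> [-350, -336, -98, -273] -> [1050, 1008, 294, 819] -> [1042, 1000, 286, 811] -> 3139
  [-1, 12, -46, -9, 35, 26] -> [12, 35, 26] -> [-84, -245, -182] -> [252, 735, 546] -> [244, 727, 538] -> 1509
  [50, 12, -32, 9, 23, 27] -> [50, 12, 9, 23, 27] -> [-350, -84, -63, -161, -189] -> [1050, 252, 189, 483, 567] -> [1042, 244, 181, 475, 559] -> 2501
  [29, -46, 4, 33, 22, 42, 4, 33, -34] -> [29, 4, 33, 22, 42, 4, 33] -> [-203, -28, -231, -154, -294, -28, -231] -> [609, 84, 693, 462, 882, 84, 693] -> [601, 76, 685, 454, 874, 76, 685] -> 3451
  [0, -3, -31, -24, 2, -42, -30] -> [] -> [] -> [] -> [] -> 0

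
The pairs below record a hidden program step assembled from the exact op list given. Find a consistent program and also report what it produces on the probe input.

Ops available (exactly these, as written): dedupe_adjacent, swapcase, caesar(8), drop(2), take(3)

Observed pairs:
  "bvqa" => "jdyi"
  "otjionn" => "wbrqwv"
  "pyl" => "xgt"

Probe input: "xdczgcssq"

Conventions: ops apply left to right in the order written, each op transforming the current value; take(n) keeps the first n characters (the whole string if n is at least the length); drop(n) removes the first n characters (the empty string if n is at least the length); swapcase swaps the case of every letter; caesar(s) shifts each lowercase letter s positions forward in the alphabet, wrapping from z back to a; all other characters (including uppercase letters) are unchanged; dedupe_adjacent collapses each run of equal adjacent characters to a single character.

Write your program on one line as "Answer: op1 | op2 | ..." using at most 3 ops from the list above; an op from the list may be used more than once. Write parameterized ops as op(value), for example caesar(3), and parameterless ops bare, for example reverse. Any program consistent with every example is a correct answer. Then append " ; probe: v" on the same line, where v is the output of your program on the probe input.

dedupe_adjacent | caesar(8) ; probe: "flkhokay"

Check, running the answer program on each example:
  "bvqa" -> "bvqa" -> "jdyi"
  "otjionn" -> "otjion" -> "wbrqwv"
  "pyl" -> "pyl" -> "xgt"
  probe: "xdczgcssq" -> "xdczgcsq" -> "flkhokay"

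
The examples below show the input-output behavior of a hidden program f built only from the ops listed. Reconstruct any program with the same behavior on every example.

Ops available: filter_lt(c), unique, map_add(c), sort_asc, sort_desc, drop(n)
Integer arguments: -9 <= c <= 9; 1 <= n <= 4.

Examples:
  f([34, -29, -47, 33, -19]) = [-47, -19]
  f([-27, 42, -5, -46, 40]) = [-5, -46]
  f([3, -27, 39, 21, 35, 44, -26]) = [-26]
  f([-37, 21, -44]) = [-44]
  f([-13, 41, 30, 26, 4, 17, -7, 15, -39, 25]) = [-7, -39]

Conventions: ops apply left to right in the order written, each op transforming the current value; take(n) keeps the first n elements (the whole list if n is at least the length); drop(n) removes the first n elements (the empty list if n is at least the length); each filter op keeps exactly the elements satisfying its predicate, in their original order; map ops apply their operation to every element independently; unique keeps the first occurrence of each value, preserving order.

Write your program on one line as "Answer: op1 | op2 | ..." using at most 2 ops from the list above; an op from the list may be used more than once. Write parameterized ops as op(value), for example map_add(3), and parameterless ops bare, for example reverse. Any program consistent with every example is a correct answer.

filter_lt(3) | drop(1)

Check, running the answer program on each example:
  [34, -29, -47, 33, -19] -> [-29, -47, -19] -> [-47, -19]
  [-27, 42, -5, -46, 40] -> [-27, -5, -46] -> [-5, -46]
  [3, -27, 39, 21, 35, 44, -26] -> [-27, -26] -> [-26]
  [-37, 21, -44] -> [-37, -44] -> [-44]
  [-13, 41, 30, 26, 4, 17, -7, 15, -39, 25] -> [-13, -7, -39] -> [-7, -39]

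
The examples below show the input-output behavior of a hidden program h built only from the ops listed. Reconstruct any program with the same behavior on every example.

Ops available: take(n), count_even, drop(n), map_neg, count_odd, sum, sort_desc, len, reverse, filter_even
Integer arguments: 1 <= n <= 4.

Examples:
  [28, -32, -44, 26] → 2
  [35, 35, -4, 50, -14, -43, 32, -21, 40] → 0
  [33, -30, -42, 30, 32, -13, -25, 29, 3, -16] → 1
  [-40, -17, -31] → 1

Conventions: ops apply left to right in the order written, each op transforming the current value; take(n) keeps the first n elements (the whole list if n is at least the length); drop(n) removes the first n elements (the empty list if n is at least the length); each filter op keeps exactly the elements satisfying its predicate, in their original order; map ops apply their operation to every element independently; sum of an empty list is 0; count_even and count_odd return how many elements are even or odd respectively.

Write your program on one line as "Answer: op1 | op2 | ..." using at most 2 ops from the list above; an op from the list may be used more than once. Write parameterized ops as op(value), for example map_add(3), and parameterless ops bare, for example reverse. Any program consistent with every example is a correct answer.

take(2) | count_even

Check, running the answer program on each example:
  [28, -32, -44, 26] -> [28, -32] -> 2
  [35, 35, -4, 50, -14, -43, 32, -21, 40] -> [35, 35] -> 0
  [33, -30, -42, 30, 32, -13, -25, 29, 3, -16] -> [33, -30] -> 1
  [-40, -17, -31] -> [-40, -17] -> 1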